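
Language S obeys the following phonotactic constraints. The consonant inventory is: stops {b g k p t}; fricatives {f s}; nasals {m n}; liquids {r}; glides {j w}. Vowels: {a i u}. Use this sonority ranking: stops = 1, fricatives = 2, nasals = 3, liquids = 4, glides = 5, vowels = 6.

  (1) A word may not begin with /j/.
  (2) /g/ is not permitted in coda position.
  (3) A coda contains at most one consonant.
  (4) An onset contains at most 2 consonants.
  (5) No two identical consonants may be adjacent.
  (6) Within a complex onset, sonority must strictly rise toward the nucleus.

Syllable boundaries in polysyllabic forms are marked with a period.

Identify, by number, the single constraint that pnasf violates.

3

pnasf: syllable 1 coda /sf/ has 2 consonants (> 1).
This is a violation of constraint 3: "A coda contains at most one consonant."
The remaining constraints (1, 2, 4, 5, 6) are satisfied.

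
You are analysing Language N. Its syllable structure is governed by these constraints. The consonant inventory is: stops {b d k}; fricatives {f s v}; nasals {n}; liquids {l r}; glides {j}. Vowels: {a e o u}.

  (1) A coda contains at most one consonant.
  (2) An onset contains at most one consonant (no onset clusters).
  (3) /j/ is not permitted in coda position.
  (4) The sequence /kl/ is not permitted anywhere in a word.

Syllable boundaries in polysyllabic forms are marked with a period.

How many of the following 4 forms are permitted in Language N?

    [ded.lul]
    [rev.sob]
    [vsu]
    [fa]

3

[ded.lul] — σ1 onset /d/, coda /d/ ok; σ2 onset /l/, coda /l/ ok → permitted
[rev.sob] — σ1 onset /r/, coda /v/ ok; σ2 onset /s/, coda /b/ ok → permitted
[vsu] — violates constraint 2: syllable 1 onset /vs/ has 2 consonants (> 1) → not permitted
[fa] — σ1 onset /f/, coda /∅/ ok → permitted
Permitted: [ded.lul], [rev.sob], [fa] → 3.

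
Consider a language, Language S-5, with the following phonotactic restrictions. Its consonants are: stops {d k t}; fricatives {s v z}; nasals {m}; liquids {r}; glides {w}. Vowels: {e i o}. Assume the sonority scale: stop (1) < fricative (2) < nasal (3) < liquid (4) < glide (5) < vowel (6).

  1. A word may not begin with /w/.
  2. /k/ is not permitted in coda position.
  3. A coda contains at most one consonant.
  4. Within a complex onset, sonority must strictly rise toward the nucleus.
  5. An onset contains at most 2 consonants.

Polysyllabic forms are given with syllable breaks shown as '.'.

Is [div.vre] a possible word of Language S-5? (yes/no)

yes

[div.vre] — σ1 onset /d/, coda /v/ ok; σ2 onset /vr/ (2→4 rises), coda /∅/ ok → permitted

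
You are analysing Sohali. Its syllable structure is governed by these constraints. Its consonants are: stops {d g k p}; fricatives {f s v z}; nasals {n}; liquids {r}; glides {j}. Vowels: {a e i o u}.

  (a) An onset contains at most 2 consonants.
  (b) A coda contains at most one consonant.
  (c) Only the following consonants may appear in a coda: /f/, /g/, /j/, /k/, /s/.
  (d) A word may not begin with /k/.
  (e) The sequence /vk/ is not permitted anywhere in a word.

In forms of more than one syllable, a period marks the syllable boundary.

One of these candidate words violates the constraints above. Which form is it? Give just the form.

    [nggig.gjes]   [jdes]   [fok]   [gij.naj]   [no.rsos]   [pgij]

[nggig.gjes]

[nggig.gjes] — violates constraint (a): syllable 1 onset /ngg/ has 3 consonants (> 2) → phonotactically illegal
[jdes] — σ1 onset /jd/ (2C), coda /s/ ok → phonotactically legal
[fok] — σ1 onset /f/, coda /k/ ok → phonotactically legal
[gij.naj] — σ1 onset /g/, coda /j/ ok; σ2 onset /n/, coda /j/ ok → phonotactically legal
[no.rsos] — σ1 onset /n/, coda /∅/ ok; σ2 onset /rs/ (2C), coda /s/ ok → phonotactically legal
[pgij] — σ1 onset /pg/ (2C), coda /j/ ok → phonotactically legal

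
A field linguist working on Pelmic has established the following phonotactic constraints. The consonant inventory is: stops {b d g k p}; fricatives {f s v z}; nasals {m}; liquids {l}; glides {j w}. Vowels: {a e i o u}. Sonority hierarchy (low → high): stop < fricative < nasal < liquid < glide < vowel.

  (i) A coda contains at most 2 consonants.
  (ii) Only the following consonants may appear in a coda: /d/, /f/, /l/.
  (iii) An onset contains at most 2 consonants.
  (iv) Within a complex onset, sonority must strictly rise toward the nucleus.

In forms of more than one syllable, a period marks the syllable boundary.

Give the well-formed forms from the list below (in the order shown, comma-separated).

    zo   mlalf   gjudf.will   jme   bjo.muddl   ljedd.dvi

zo — σ1 onset /z/, coda /∅/ ok → well-formed
mlalf — σ1 onset /ml/ (3→4 rises), coda /lf/ (2C) ok → well-formed
gjudf.will — σ1 onset /gj/ (1→5 rises), coda /df/ (2C) ok; σ2 onset /w/, coda /ll/ (2C) ok → well-formed
jme — violates constraint (iv): syllable 1 onset /jm/: /j/ (glide, 5) → /m/ (nasal, 3) does not rise → ill-formed
bjo.muddl — violates constraint (i): syllable 2 coda /ddl/ has 3 consonants (> 2) → ill-formed
ljedd.dvi — σ1 onset /lj/ (4→5 rises), coda /dd/ (2C) ok; σ2 onset /dv/ (1→2 rises), coda /∅/ ok → well-formed

zo, mlalf, gjudf.will, ljedd.dvi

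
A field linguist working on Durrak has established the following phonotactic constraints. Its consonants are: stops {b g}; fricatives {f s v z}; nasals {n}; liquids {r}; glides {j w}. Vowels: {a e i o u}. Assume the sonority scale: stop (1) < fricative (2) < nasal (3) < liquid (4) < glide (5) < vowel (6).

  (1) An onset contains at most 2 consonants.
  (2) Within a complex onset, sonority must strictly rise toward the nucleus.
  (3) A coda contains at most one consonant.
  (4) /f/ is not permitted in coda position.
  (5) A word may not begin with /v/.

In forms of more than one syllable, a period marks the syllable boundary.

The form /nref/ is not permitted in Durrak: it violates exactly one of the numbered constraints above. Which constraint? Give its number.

/nref/: syllable 1 coda contains /f/.
This is a violation of constraint 4: "/f/ is not permitted in coda position."
The remaining constraints (1, 2, 3, 5) are satisfied.

4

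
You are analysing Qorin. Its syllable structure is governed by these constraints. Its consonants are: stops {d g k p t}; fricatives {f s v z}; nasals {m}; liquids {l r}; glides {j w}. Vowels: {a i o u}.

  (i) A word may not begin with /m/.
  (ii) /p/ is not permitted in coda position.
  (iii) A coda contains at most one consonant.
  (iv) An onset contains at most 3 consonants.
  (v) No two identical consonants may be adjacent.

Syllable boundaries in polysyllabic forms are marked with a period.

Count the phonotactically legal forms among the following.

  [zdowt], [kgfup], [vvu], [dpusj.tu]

0

[zdowt] — violates constraint (iii): syllable 1 coda /wt/ has 2 consonants (> 1) → phonotactically illegal
[kgfup] — violates constraint (ii): syllable 1 coda contains /p/ → phonotactically illegal
[vvu] — violates constraint (v): adjacent identical consonants /vv/ → phonotactically illegal
[dpusj.tu] — violates constraint (iii): syllable 1 coda /sj/ has 2 consonants (> 1) → phonotactically illegal
No form is phonotactically legal → 0.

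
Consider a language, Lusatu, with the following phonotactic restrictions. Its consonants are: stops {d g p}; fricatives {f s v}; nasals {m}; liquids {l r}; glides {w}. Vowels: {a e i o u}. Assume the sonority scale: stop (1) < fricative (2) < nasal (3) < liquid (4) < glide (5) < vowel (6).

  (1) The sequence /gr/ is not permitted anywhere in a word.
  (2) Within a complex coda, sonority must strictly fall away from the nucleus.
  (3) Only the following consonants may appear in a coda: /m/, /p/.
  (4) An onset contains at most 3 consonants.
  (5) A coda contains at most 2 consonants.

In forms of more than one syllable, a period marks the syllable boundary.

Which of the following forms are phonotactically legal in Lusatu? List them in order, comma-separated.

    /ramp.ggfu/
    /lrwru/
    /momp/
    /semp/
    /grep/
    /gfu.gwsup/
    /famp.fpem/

/ramp.ggfu/ — σ1 onset /r/, coda /mp/ (3→1 falls) ok; σ2 onset /ggf/ (3C), coda /∅/ ok → phonotactically legal
/lrwru/ — violates constraint 4: syllable 1 onset /lrwr/ has 4 consonants (> 3) → phonotactically illegal
/momp/ — σ1 onset /m/, coda /mp/ (3→1 falls) ok → phonotactically legal
/semp/ — σ1 onset /s/, coda /mp/ (3→1 falls) ok → phonotactically legal
/grep/ — violates constraint 1: contains banned sequence /gr/ → phonotactically illegal
/gfu.gwsup/ — σ1 onset /gf/ (2C), coda /∅/ ok; σ2 onset /gws/ (3C), coda /p/ ok → phonotactically legal
/famp.fpem/ — σ1 onset /f/, coda /mp/ (3→1 falls) ok; σ2 onset /fp/ (2C), coda /m/ ok → phonotactically legal

/ramp.ggfu/, /momp/, /semp/, /gfu.gwsup/, /famp.fpem/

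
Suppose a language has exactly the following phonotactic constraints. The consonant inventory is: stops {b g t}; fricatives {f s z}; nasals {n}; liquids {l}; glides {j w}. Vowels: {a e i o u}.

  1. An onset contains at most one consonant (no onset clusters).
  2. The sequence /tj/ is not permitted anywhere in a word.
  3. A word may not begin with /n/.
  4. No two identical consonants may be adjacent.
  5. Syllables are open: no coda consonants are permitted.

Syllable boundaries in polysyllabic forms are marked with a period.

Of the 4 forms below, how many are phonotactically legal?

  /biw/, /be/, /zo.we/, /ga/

/biw/ — violates constraint 5: syllable 1 coda /w/ has 1 consonant (> 0) → phonotactically illegal
/be/ — σ1 onset /b/, coda /∅/ ok → phonotactically legal
/zo.we/ — σ1 onset /z/, coda /∅/ ok; σ2 onset /w/, coda /∅/ ok → phonotactically legal
/ga/ — σ1 onset /g/, coda /∅/ ok → phonotactically legal
Phonotactically legal: /be/, /zo.we/, /ga/ → 3.

3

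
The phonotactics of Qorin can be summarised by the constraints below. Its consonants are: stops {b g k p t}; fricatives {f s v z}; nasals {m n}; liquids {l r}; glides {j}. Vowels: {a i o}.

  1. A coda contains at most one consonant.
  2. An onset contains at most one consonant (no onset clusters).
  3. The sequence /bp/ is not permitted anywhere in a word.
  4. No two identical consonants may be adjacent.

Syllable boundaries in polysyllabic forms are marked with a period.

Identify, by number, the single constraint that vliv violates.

vliv: syllable 1 onset /vl/ has 2 consonants (> 1).
This is a violation of constraint 2: "An onset contains at most one consonant (no onset clusters)."
The remaining constraints (1, 3, 4) are satisfied.

2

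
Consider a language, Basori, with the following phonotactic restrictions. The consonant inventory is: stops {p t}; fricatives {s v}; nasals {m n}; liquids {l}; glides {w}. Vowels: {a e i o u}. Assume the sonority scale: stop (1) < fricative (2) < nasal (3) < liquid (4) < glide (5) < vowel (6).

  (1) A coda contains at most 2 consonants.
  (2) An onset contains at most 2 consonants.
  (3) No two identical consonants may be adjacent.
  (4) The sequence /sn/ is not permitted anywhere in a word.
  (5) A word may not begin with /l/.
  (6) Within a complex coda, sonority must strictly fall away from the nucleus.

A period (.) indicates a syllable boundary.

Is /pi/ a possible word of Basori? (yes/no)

/pi/ — σ1 onset /p/, coda /∅/ ok → well-formed

yes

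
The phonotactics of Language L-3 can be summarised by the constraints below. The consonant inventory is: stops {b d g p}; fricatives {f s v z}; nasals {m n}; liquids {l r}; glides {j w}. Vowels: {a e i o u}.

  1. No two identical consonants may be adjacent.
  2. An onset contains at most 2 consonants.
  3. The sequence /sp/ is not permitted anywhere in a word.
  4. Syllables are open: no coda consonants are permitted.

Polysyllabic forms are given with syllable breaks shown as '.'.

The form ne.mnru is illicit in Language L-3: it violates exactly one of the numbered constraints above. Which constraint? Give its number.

ne.mnru: syllable 2 onset /mnr/ has 3 consonants (> 2).
This is a violation of constraint 2: "An onset contains at most 2 consonants."
The remaining constraints (1, 3, 4) are satisfied.

2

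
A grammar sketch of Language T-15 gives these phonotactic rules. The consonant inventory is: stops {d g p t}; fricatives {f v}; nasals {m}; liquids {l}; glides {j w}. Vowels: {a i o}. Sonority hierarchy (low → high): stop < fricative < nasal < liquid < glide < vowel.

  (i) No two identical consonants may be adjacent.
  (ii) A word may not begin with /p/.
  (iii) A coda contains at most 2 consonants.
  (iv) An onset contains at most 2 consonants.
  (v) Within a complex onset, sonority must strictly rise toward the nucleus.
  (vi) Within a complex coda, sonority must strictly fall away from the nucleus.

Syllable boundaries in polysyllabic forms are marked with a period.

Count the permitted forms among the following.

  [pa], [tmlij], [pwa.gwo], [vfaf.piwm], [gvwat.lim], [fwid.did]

[pa] — violates constraint (ii): word begins with /p/ → not permitted
[tmlij] — violates constraint (iv): syllable 1 onset /tml/ has 3 consonants (> 2) → not permitted
[pwa.gwo] — violates constraint (ii): word begins with /p/ → not permitted
[vfaf.piwm] — violates constraint (v): syllable 1 onset /vf/: /v/ (fricative, 2) → /f/ (fricative, 2) does not rise → not permitted
[gvwat.lim] — violates constraint (iv): syllable 1 onset /gvw/ has 3 consonants (> 2) → not permitted
[fwid.did] — violates constraint (i): adjacent identical consonants /dd/ → not permitted
No form is permitted → 0.

0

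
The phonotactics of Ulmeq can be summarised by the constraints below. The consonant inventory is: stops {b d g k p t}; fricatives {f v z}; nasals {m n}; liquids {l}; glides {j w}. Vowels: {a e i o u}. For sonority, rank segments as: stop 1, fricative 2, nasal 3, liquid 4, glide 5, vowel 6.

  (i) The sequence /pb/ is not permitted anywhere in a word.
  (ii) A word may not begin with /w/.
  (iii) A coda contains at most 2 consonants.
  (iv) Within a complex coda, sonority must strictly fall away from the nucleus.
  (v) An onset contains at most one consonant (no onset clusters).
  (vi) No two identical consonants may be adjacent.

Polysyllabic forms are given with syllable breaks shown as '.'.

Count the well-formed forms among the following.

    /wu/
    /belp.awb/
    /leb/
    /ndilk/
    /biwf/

/wu/ — violates constraint (ii): word begins with /w/ → ill-formed
/belp.awb/ — σ1 onset /b/, coda /lp/ (4→1 falls) ok; σ2 onset /∅/, coda /wb/ (5→1 falls) ok → well-formed
/leb/ — σ1 onset /l/, coda /b/ ok → well-formed
/ndilk/ — violates constraint (v): syllable 1 onset /nd/ has 2 consonants (> 1) → ill-formed
/biwf/ — σ1 onset /b/, coda /wf/ (5→2 falls) ok → well-formed
Well-formed: /belp.awb/, /leb/, /biwf/ → 3.

3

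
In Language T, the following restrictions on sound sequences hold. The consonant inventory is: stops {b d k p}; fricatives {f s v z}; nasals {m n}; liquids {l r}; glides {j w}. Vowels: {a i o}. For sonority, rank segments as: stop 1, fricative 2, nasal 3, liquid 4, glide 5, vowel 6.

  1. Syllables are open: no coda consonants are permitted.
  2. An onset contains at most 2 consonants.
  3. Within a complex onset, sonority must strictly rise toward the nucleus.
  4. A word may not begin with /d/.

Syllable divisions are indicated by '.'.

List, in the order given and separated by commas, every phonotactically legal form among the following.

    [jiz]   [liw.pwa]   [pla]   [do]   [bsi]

[jiz] — violates constraint 1: syllable 1 coda /z/ has 1 consonant (> 0) → phonotactically illegal
[liw.pwa] — violates constraint 1: syllable 1 coda /w/ has 1 consonant (> 0) → phonotactically illegal
[pla] — σ1 onset /pl/ (1→4 rises), coda /∅/ ok → phonotactically legal
[do] — violates constraint 4: word begins with /d/ → phonotactically illegal
[bsi] — σ1 onset /bs/ (1→2 rises), coda /∅/ ok → phonotactically legal

[pla], [bsi]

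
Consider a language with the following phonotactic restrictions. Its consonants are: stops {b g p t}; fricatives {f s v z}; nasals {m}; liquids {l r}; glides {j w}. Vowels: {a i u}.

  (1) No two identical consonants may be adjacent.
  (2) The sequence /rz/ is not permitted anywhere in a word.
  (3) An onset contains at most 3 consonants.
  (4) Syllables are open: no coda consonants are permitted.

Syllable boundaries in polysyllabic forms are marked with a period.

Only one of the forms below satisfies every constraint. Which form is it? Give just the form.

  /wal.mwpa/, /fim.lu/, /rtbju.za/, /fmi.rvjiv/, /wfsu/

/wal.mwpa/ — violates constraint 4: syllable 1 coda /l/ has 1 consonant (> 0) → not permitted
/fim.lu/ — violates constraint 4: syllable 1 coda /m/ has 1 consonant (> 0) → not permitted
/rtbju.za/ — violates constraint 3: syllable 1 onset /rtbj/ has 4 consonants (> 3) → not permitted
/fmi.rvjiv/ — violates constraint 4: syllable 2 coda /v/ has 1 consonant (> 0) → not permitted
/wfsu/ — σ1 onset /wfs/ (3C), coda /∅/ ok → permitted

/wfsu/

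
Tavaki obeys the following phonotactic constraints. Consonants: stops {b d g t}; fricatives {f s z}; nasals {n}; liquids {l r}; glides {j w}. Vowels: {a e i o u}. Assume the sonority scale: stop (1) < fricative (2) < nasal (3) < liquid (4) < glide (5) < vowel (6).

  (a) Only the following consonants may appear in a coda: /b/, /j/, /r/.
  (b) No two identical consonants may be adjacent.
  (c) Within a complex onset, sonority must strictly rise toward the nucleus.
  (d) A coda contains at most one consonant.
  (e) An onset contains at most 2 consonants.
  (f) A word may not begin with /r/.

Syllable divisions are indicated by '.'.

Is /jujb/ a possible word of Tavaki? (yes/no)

/jujb/ — violates constraint (d): syllable 1 coda /jb/ has 2 consonants (> 1) → ill-formed

no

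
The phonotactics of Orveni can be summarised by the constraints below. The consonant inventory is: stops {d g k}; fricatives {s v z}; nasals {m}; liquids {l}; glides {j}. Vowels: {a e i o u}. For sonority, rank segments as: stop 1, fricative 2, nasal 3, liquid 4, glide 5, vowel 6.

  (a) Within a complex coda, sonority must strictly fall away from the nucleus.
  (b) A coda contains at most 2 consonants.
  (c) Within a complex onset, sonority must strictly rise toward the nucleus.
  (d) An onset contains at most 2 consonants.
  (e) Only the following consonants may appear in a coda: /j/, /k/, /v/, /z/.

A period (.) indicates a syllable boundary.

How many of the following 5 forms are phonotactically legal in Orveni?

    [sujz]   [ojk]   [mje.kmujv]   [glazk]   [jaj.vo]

5

[sujz] — σ1 onset /s/, coda /jz/ (5→2 falls) ok → phonotactically legal
[ojk] — σ1 onset /∅/, coda /jk/ (5→1 falls) ok → phonotactically legal
[mje.kmujv] — σ1 onset /mj/ (3→5 rises), coda /∅/ ok; σ2 onset /km/ (1→3 rises), coda /jv/ (5→2 falls) ok → phonotactically legal
[glazk] — σ1 onset /gl/ (1→4 rises), coda /zk/ (2→1 falls) ok → phonotactically legal
[jaj.vo] — σ1 onset /j/, coda /j/ ok; σ2 onset /v/, coda /∅/ ok → phonotactically legal
Phonotactically legal: [sujz], [ojk], [mje.kmujv], [glazk], [jaj.vo] → 5.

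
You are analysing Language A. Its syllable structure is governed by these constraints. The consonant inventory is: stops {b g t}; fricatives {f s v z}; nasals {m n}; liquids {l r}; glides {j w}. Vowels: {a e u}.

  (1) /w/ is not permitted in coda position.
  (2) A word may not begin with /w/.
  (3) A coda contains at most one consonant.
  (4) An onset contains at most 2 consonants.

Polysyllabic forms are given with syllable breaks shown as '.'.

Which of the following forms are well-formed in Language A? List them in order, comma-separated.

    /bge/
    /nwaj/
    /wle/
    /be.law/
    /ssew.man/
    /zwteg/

/bge/ — σ1 onset /bg/ (2C), coda /∅/ ok → well-formed
/nwaj/ — σ1 onset /nw/ (2C), coda /j/ ok → well-formed
/wle/ — violates constraint 2: word begins with /w/ → ill-formed
/be.law/ — violates constraint 1: syllable 2 coda contains /w/ → ill-formed
/ssew.man/ — violates constraint 1: syllable 1 coda contains /w/ → ill-formed
/zwteg/ — violates constraint 4: syllable 1 onset /zwt/ has 3 consonants (> 2) → ill-formed

/bge/, /nwaj/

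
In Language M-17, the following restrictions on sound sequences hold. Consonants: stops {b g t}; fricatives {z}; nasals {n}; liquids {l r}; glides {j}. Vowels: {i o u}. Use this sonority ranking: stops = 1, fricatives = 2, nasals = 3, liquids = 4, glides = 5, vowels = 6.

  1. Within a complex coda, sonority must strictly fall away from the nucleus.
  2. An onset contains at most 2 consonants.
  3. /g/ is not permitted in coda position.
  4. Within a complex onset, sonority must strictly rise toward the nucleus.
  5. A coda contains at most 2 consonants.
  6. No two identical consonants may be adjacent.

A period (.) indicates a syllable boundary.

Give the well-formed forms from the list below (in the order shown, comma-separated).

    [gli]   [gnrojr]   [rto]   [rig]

[gli] — σ1 onset /gl/ (1→4 rises), coda /∅/ ok → well-formed
[gnrojr] — violates constraint 2: syllable 1 onset /gnr/ has 3 consonants (> 2) → ill-formed
[rto] — violates constraint 4: syllable 1 onset /rt/: /r/ (liquid, 4) → /t/ (stop, 1) does not rise → ill-formed
[rig] — violates constraint 3: syllable 1 coda contains /g/ → ill-formed

[gli]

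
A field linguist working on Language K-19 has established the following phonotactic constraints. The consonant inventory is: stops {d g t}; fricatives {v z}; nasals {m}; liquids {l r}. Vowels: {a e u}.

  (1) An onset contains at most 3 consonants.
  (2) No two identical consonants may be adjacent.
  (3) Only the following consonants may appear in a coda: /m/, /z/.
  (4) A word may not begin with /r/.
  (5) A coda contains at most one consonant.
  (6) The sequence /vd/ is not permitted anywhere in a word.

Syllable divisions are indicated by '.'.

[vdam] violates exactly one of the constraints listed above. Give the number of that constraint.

6

[vdam]: contains banned sequence /vd/.
This is a violation of constraint 6: "The sequence /vd/ is not permitted anywhere in a word."
The remaining constraints (1, 2, 3, 4, 5) are satisfied.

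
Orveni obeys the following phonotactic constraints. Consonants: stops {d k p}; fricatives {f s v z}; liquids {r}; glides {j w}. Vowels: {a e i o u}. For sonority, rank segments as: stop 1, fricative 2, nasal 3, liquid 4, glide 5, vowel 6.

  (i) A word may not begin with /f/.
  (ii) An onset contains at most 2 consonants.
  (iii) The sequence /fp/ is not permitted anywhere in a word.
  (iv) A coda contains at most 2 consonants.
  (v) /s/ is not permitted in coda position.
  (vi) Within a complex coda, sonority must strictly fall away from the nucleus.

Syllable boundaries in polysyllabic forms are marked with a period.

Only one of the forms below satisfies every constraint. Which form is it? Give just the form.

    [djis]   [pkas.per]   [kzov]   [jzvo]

[djis] — violates constraint (v): syllable 1 coda contains /s/ → not permitted
[pkas.per] — violates constraint (v): syllable 1 coda contains /s/ → not permitted
[kzov] — σ1 onset /kz/ (2C), coda /v/ ok → permitted
[jzvo] — violates constraint (ii): syllable 1 onset /jzv/ has 3 consonants (> 2) → not permitted

[kzov]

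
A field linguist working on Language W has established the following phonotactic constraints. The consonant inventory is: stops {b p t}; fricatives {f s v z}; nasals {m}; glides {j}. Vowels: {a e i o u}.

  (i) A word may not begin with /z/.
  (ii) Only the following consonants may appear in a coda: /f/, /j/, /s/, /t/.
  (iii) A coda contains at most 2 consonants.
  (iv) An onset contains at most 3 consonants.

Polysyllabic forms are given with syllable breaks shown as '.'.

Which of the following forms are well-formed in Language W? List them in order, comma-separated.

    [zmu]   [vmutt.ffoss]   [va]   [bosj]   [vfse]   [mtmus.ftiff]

[vmutt.ffoss], [va], [bosj], [vfse], [mtmus.ftiff]

[zmu] — violates constraint (i): word begins with /z/ → ill-formed
[vmutt.ffoss] — σ1 onset /vm/ (2C), coda /tt/ (2C) ok; σ2 onset /ff/ (2C), coda /ss/ (2C) ok → well-formed
[va] — σ1 onset /v/, coda /∅/ ok → well-formed
[bosj] — σ1 onset /b/, coda /sj/ (2C) ok → well-formed
[vfse] — σ1 onset /vfs/ (3C), coda /∅/ ok → well-formed
[mtmus.ftiff] — σ1 onset /mtm/ (3C), coda /s/ ok; σ2 onset /ft/ (2C), coda /ff/ (2C) ok → well-formed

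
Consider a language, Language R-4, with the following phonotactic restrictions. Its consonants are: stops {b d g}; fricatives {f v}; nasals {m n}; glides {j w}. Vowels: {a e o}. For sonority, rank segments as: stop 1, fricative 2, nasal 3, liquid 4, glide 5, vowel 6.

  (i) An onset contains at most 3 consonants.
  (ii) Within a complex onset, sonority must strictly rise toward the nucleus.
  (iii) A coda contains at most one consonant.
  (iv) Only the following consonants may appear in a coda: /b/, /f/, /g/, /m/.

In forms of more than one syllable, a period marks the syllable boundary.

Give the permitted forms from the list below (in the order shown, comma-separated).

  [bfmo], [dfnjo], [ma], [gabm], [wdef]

[bfmo] — σ1 onset /bfm/ (1→2→3 rises), coda /∅/ ok → permitted
[dfnjo] — violates constraint (i): syllable 1 onset /dfnj/ has 4 consonants (> 3) → not permitted
[ma] — σ1 onset /m/, coda /∅/ ok → permitted
[gabm] — violates constraint (iii): syllable 1 coda /bm/ has 2 consonants (> 1) → not permitted
[wdef] — violates constraint (ii): syllable 1 onset /wd/: /w/ (glide, 5) → /d/ (stop, 1) does not rise → not permitted

[bfmo], [ma]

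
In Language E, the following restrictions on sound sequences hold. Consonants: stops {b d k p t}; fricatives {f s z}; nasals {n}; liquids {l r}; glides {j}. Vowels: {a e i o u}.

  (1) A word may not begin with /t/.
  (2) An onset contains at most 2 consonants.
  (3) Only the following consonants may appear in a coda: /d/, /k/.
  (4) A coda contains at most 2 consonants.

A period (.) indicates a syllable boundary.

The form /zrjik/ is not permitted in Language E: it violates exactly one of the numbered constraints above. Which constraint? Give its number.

/zrjik/: syllable 1 onset /zrj/ has 3 consonants (> 2).
This is a violation of constraint 2: "An onset contains at most 2 consonants."
The remaining constraints (1, 3, 4) are satisfied.

2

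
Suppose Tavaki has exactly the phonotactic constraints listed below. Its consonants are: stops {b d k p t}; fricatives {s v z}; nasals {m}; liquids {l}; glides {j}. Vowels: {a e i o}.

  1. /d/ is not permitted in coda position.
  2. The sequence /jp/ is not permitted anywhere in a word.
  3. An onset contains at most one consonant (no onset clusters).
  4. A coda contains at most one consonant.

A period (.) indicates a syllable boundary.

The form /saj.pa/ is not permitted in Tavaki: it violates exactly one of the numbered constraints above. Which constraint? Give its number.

/saj.pa/: contains banned sequence /jp/.
This is a violation of constraint 2: "The sequence /jp/ is not permitted anywhere in a word."
The remaining constraints (1, 3, 4) are satisfied.

2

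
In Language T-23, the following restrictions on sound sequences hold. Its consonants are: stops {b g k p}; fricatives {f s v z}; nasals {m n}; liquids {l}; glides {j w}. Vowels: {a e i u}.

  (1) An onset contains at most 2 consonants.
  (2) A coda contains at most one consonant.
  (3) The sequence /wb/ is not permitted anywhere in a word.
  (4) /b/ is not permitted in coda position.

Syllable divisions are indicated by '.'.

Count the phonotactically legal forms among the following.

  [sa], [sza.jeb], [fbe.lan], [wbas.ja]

[sa] — σ1 onset /s/, coda /∅/ ok → phonotactically legal
[sza.jeb] — violates constraint 4: syllable 2 coda contains /b/ → phonotactically illegal
[fbe.lan] — σ1 onset /fb/ (2C), coda /∅/ ok; σ2 onset /l/, coda /n/ ok → phonotactically legal
[wbas.ja] — violates constraint 3: contains banned sequence /wb/ → phonotactically illegal
Phonotactically legal: [sa], [fbe.lan] → 2.

2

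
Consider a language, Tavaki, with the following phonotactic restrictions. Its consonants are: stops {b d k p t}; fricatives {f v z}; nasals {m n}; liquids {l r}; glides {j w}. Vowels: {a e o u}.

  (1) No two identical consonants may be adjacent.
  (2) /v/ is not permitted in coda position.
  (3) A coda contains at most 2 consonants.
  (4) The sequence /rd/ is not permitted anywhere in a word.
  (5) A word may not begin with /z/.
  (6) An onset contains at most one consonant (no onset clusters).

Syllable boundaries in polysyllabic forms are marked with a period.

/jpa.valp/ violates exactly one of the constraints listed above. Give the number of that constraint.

/jpa.valp/: syllable 1 onset /jp/ has 2 consonants (> 1).
This is a violation of constraint 6: "An onset contains at most one consonant (no onset clusters)."
The remaining constraints (1, 2, 3, 4, 5) are satisfied.

6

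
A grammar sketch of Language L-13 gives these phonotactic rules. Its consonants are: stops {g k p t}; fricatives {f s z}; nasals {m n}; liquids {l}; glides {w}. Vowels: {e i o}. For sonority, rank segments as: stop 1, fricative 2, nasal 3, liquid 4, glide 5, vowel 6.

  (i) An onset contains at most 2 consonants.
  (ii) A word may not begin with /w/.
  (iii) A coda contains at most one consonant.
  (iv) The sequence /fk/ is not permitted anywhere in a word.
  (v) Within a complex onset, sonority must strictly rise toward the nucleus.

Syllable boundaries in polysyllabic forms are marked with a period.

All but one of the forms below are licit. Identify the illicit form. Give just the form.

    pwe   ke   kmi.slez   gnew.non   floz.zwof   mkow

pwe — σ1 onset /pw/ (1→5 rises), coda /∅/ ok → licit
ke — σ1 onset /k/, coda /∅/ ok → licit
kmi.slez — σ1 onset /km/ (1→3 rises), coda /∅/ ok; σ2 onset /sl/ (2→4 rises), coda /z/ ok → licit
gnew.non — σ1 onset /gn/ (1→3 rises), coda /w/ ok; σ2 onset /n/, coda /n/ ok → licit
floz.zwof — σ1 onset /fl/ (2→4 rises), coda /z/ ok; σ2 onset /zw/ (2→5 rises), coda /f/ ok → licit
mkow — violates constraint (v): syllable 1 onset /mk/: /m/ (nasal, 3) → /k/ (stop, 1) does not rise → illicit

mkow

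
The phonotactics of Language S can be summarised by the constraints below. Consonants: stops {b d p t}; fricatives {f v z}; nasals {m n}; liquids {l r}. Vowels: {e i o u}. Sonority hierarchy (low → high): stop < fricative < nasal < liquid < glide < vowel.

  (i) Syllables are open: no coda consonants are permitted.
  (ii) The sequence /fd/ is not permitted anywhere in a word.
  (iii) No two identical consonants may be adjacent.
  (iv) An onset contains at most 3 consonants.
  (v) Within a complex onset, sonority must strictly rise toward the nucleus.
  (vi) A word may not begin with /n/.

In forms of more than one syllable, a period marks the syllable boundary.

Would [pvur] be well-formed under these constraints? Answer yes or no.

no

[pvur] — violates constraint (i): syllable 1 coda /r/ has 1 consonant (> 0) → ill-formed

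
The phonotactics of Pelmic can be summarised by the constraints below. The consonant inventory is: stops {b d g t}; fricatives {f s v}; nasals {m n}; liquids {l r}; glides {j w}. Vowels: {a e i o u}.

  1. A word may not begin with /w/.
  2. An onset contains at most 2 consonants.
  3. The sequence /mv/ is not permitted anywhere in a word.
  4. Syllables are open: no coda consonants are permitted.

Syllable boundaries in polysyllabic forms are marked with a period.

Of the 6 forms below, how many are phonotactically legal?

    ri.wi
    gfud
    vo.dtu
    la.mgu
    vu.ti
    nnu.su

5

ri.wi — σ1 onset /r/, coda /∅/ ok; σ2 onset /w/, coda /∅/ ok → phonotactically legal
gfud — violates constraint 4: syllable 1 coda /d/ has 1 consonant (> 0) → phonotactically illegal
vo.dtu — σ1 onset /v/, coda /∅/ ok; σ2 onset /dt/ (2C), coda /∅/ ok → phonotactically legal
la.mgu — σ1 onset /l/, coda /∅/ ok; σ2 onset /mg/ (2C), coda /∅/ ok → phonotactically legal
vu.ti — σ1 onset /v/, coda /∅/ ok; σ2 onset /t/, coda /∅/ ok → phonotactically legal
nnu.su — σ1 onset /nn/ (2C), coda /∅/ ok; σ2 onset /s/, coda /∅/ ok → phonotactically legal
Phonotactically legal: ri.wi, vo.dtu, la.mgu, vu.ti, nnu.su → 5.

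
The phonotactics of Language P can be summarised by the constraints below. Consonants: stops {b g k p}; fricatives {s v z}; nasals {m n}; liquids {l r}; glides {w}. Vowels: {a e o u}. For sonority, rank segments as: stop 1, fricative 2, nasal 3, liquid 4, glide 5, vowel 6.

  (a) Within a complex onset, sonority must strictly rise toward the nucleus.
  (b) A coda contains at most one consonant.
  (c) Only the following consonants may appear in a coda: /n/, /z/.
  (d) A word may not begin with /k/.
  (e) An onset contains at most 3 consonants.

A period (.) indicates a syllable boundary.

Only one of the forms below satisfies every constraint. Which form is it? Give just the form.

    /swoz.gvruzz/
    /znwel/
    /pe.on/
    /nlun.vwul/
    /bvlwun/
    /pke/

/pe.on/

/swoz.gvruzz/ — violates constraint (b): syllable 2 coda /zz/ has 2 consonants (> 1) → phonotactically illegal
/znwel/ — violates constraint (c): syllable 1 coda contains /l/, which is not a licensed coda consonant → phonotactically illegal
/pe.on/ — σ1 onset /p/, coda /∅/ ok; σ2 onset /∅/, coda /n/ ok → phonotactically legal
/nlun.vwul/ — violates constraint (c): syllable 2 coda contains /l/, which is not a licensed coda consonant → phonotactically illegal
/bvlwun/ — violates constraint (e): syllable 1 onset /bvlw/ has 4 consonants (> 3) → phonotactically illegal
/pke/ — violates constraint (a): syllable 1 onset /pk/: /p/ (stop, 1) → /k/ (stop, 1) does not rise → phonotactically illegal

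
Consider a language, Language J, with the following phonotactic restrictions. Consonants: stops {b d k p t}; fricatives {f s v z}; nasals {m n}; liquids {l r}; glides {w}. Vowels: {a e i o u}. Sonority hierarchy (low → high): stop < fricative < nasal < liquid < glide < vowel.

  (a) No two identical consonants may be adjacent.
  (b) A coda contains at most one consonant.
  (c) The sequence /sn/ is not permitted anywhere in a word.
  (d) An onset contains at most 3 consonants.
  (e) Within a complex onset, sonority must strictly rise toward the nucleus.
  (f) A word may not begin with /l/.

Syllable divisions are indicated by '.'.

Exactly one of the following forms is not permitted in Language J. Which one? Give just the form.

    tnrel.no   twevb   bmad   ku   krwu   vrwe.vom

twevb

tnrel.no — σ1 onset /tnr/ (1→3→4 rises), coda /l/ ok; σ2 onset /n/, coda /∅/ ok → permitted
twevb — violates constraint (b): syllable 1 coda /vb/ has 2 consonants (> 1) → not permitted
bmad — σ1 onset /bm/ (1→3 rises), coda /d/ ok → permitted
ku — σ1 onset /k/, coda /∅/ ok → permitted
krwu — σ1 onset /krw/ (1→4→5 rises), coda /∅/ ok → permitted
vrwe.vom — σ1 onset /vrw/ (2→4→5 rises), coda /∅/ ok; σ2 onset /v/, coda /m/ ok → permitted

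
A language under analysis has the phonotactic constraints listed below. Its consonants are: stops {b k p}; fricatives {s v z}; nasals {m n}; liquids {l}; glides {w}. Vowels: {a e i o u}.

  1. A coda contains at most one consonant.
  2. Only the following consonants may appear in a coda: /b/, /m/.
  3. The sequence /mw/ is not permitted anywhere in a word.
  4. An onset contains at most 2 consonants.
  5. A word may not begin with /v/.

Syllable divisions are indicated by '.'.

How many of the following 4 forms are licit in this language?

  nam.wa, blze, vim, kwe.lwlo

nam.wa — violates constraint 3: contains banned sequence /mw/ → illicit
blze — violates constraint 4: syllable 1 onset /blz/ has 3 consonants (> 2) → illicit
vim — violates constraint 5: word begins with /v/ → illicit
kwe.lwlo — violates constraint 4: syllable 2 onset /lwl/ has 3 consonants (> 2) → illicit
No form is licit → 0.

0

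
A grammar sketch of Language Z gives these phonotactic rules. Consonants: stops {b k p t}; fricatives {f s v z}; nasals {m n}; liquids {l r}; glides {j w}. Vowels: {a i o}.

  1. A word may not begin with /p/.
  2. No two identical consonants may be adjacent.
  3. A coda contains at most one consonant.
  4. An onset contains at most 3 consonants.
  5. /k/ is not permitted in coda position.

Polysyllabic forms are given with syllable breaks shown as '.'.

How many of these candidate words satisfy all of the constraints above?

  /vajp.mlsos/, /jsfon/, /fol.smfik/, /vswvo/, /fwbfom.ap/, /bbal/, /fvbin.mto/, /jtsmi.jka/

/vajp.mlsos/ — violates constraint 3: syllable 1 coda /jp/ has 2 consonants (> 1) → ill-formed
/jsfon/ — σ1 onset /jsf/ (3C), coda /n/ ok → well-formed
/fol.smfik/ — violates constraint 5: syllable 2 coda contains /k/ → ill-formed
/vswvo/ — violates constraint 4: syllable 1 onset /vswv/ has 4 consonants (> 3) → ill-formed
/fwbfom.ap/ — violates constraint 4: syllable 1 onset /fwbf/ has 4 consonants (> 3) → ill-formed
/bbal/ — violates constraint 2: adjacent identical consonants /bb/ → ill-formed
/fvbin.mto/ — σ1 onset /fvb/ (3C), coda /n/ ok; σ2 onset /mt/ (2C), coda /∅/ ok → well-formed
/jtsmi.jka/ — violates constraint 4: syllable 1 onset /jtsm/ has 4 consonants (> 3) → ill-formed
Well-formed: /jsfon/, /fvbin.mto/ → 2.

2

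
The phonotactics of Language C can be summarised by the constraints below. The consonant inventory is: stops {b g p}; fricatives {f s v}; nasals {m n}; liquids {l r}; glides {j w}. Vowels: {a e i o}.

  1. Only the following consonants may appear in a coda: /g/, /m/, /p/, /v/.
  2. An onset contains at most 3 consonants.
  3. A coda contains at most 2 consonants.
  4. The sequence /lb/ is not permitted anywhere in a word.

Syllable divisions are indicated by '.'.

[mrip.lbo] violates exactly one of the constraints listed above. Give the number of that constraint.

4

[mrip.lbo]: contains banned sequence /lb/.
This is a violation of constraint 4: "The sequence /lb/ is not permitted anywhere in a word."
The remaining constraints (1, 2, 3) are satisfied.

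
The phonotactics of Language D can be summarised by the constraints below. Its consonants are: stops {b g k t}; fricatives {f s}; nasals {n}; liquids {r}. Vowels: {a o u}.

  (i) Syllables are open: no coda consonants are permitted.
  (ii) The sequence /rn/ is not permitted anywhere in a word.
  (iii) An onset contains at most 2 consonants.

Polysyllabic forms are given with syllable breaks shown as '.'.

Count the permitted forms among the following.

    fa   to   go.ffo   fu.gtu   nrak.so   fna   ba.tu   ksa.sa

7

fa — σ1 onset /f/, coda /∅/ ok → permitted
to — σ1 onset /t/, coda /∅/ ok → permitted
go.ffo — σ1 onset /g/, coda /∅/ ok; σ2 onset /ff/ (2C), coda /∅/ ok → permitted
fu.gtu — σ1 onset /f/, coda /∅/ ok; σ2 onset /gt/ (2C), coda /∅/ ok → permitted
nrak.so — violates constraint (i): syllable 1 coda /k/ has 1 consonant (> 0) → not permitted
fna — σ1 onset /fn/ (2C), coda /∅/ ok → permitted
ba.tu — σ1 onset /b/, coda /∅/ ok; σ2 onset /t/, coda /∅/ ok → permitted
ksa.sa — σ1 onset /ks/ (2C), coda /∅/ ok; σ2 onset /s/, coda /∅/ ok → permitted
Permitted: fa, to, go.ffo, fu.gtu, fna, ba.tu, ksa.sa → 7.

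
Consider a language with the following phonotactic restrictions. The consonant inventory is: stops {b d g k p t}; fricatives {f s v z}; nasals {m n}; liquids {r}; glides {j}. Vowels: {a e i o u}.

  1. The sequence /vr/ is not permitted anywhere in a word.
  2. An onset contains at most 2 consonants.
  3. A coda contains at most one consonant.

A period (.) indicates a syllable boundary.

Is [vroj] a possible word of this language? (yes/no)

[vroj] — violates constraint 1: contains banned sequence /vr/ → illicit

no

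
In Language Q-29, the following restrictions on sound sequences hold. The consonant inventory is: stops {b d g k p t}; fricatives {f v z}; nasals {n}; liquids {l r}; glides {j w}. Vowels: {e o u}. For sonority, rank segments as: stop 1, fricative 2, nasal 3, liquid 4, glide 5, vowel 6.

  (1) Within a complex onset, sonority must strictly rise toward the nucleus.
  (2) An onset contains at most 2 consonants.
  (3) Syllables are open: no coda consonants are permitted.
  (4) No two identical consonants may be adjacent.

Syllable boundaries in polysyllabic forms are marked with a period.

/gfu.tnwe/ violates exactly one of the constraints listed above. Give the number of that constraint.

2

/gfu.tnwe/: syllable 2 onset /tnw/ has 3 consonants (> 2).
This is a violation of constraint 2: "An onset contains at most 2 consonants."
The remaining constraints (1, 3, 4) are satisfied.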